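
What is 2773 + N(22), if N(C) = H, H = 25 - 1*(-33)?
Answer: 2831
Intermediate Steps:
H = 58 (H = 25 + 33 = 58)
N(C) = 58
2773 + N(22) = 2773 + 58 = 2831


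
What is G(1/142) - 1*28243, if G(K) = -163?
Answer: -28406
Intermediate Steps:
G(1/142) - 1*28243 = -163 - 1*28243 = -163 - 28243 = -28406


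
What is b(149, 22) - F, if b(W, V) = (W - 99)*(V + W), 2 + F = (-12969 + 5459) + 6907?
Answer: 9155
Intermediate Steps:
F = -605 (F = -2 + ((-12969 + 5459) + 6907) = -2 + (-7510 + 6907) = -2 - 603 = -605)
b(W, V) = (-99 + W)*(V + W)
b(149, 22) - F = (149² - 99*22 - 99*149 + 22*149) - 1*(-605) = (22201 - 2178 - 14751 + 3278) + 605 = 8550 + 605 = 9155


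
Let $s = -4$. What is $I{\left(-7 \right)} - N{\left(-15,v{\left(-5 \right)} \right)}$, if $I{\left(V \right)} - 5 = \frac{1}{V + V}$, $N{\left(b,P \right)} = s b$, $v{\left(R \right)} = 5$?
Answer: $- \frac{771}{14} \approx -55.071$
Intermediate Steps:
$N{\left(b,P \right)} = - 4 b$
$I{\left(V \right)} = 5 + \frac{1}{2 V}$ ($I{\left(V \right)} = 5 + \frac{1}{V + V} = 5 + \frac{1}{2 V}$)
$I{\left(-7 \right)} - N{\left(-15,v{\left(-5 \right)} \right)} = \left(5 + \frac{1}{2 \left(-7\right)}\right) - \left(-4\right) \left(-15\right) = \left(5 + \frac{1}{2} \left(- \frac{1}{7}\right)\right) - 60 = \left(5 - \frac{1}{14}\right) - 60 = \frac{69}{14} - 60 = - \frac{771}{14}$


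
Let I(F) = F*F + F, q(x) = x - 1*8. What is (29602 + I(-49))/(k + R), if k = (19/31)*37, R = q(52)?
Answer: 76198/159 ≈ 479.23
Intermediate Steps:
q(x) = -8 + x (q(x) = x - 8 = -8 + x)
I(F) = F + F² (I(F) = F² + F = F + F²)
R = 44 (R = -8 + 52 = 44)
k = 703/31 (k = ((1/31)*19)*37 = (19/31)*37 = 703/31 ≈ 22.677)
(29602 + I(-49))/(k + R) = (29602 - 49*(1 - 49))/(703/31 + 44) = (29602 - 49*(-48))/(2067/31) = (29602 + 2352)*(31/2067) = 31954*(31/2067) = 76198/159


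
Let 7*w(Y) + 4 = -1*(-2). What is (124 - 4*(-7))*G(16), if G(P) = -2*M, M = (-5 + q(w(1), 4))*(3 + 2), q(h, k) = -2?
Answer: 10640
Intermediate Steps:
w(Y) = -2/7 (w(Y) = -4/7 + (-1*(-2))/7 = -4/7 + (⅐)*2 = -4/7 + 2/7 = -2/7)
M = -35 (M = (-5 - 2)*(3 + 2) = -7*5 = -35)
G(P) = 70 (G(P) = -2*(-35) = 70)
(124 - 4*(-7))*G(16) = (124 - 4*(-7))*70 = (124 + 28)*70 = 152*70 = 10640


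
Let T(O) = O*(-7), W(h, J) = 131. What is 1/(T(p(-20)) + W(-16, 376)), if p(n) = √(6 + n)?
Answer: 131/17847 + 7*I*√14/17847 ≈ 0.0073402 + 0.0014676*I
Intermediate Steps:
T(O) = -7*O
1/(T(p(-20)) + W(-16, 376)) = 1/(-7*√(6 - 20) + 131) = 1/(-7*I*√14 + 131) = 1/(131 - 7*I*√14)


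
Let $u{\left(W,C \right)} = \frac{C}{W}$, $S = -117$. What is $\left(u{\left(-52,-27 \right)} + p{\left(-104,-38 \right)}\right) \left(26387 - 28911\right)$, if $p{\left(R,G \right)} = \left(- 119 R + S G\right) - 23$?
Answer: $- \frac{551225825}{13} \approx -4.2402 \cdot 10^{7}$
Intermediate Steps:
$p{\left(R,G \right)} = -23 - 119 R - 117 G$ ($p{\left(R,G \right)} = \left(- 119 R - 117 G\right) - 23 = -23 - 119 R - 117 G$)
$\left(u{\left(-52,-27 \right)} + p{\left(-104,-38 \right)}\right) \left(26387 - 28911\right) = \left(- \frac{27}{-52} - -16799\right) \left(26387 - 28911\right) = \left(\left(-27\right) \left(- \frac{1}{52}\right) + \left(-23 + 12376 + 4446\right)\right) \left(-2524\right) = \left(\frac{27}{52} + 16799\right) \left(-2524\right) = \frac{873575}{52} \left(-2524\right) = - \frac{551225825}{13}$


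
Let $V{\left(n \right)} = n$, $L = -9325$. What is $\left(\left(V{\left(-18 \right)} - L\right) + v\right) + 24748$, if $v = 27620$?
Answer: $61675$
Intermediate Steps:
$\left(\left(V{\left(-18 \right)} - L\right) + v\right) + 24748 = \left(\left(-18 - -9325\right) + 27620\right) + 24748 = \left(\left(-18 + 9325\right) + 27620\right) + 24748 = \left(9307 + 27620\right) + 24748 = 36927 + 24748 = 61675$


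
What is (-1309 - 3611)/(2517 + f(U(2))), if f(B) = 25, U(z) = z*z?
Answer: -60/31 ≈ -1.9355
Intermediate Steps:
U(z) = z²
(-1309 - 3611)/(2517 + f(U(2))) = (-1309 - 3611)/(2517 + 25) = -4920/2542 = -4920*1/2542 = -60/31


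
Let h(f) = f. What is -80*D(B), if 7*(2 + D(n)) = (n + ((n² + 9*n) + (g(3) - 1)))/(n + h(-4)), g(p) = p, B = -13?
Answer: 22320/119 ≈ 187.56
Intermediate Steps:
D(n) = -2 + (2 + n² + 10*n)/(7*(-4 + n)) (D(n) = -2 + ((n + ((n² + 9*n) + (3 - 1)))/(n - 4))/7 = -2 + ((n + ((n² + 9*n) + 2))/(-4 + n))/7 = -2 + ((n + (2 + n² + 9*n))/(-4 + n))/7 = -2 + ((2 + n² + 10*n)/(-4 + n))/7 = -2 + (2 + n² + 10*n)/(7*(-4 + n)))
-80*D(B) = -80*(58 + (-13)² - 4*(-13))/(7*(-4 - 13)) = -80*(58 + 169 + 52)/(7*(-17)) = -80*(-1)*279/(7*17) = -80*(-279/119) = 22320/119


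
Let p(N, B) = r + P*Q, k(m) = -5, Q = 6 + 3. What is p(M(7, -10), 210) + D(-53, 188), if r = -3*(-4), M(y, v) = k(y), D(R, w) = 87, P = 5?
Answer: 144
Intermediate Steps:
Q = 9
M(y, v) = -5
r = 12
p(N, B) = 57 (p(N, B) = 12 + 5*9 = 12 + 45 = 57)
p(M(7, -10), 210) + D(-53, 188) = 57 + 87 = 144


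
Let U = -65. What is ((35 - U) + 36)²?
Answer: 18496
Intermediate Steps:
((35 - U) + 36)² = ((35 - 1*(-65)) + 36)² = ((35 + 65) + 36)² = (100 + 36)² = 136² = 18496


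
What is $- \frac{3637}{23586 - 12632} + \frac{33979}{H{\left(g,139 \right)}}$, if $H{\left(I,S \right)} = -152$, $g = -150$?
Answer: $- \frac{186379395}{832504} \approx -223.88$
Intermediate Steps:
$- \frac{3637}{23586 - 12632} + \frac{33979}{H{\left(g,139 \right)}} = - \frac{3637}{23586 - 12632} + \frac{33979}{-152} = - \frac{3637}{23586 - 12632} + 33979 \left(- \frac{1}{152}\right) = - \frac{3637}{10954} - \frac{33979}{152} = - \frac{186379395}{832504}$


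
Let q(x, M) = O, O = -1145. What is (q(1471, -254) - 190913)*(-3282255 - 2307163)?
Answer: 1073492442244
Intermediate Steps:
q(x, M) = -1145
(q(1471, -254) - 190913)*(-3282255 - 2307163) = (-1145 - 190913)*(-3282255 - 2307163) = -192058*(-5589418) = 1073492442244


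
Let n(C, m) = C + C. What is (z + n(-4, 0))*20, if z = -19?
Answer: -540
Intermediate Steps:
n(C, m) = 2*C
(z + n(-4, 0))*20 = (-19 + 2*(-4))*20 = (-19 - 8)*20 = -27*20 = -540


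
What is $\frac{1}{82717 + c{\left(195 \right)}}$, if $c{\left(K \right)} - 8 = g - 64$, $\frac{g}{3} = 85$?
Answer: $\frac{1}{82916} \approx 1.206 \cdot 10^{-5}$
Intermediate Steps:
$g = 255$ ($g = 3 \cdot 85 = 255$)
$c{\left(K \right)} = 199$ ($c{\left(K \right)} = 8 + \left(255 - 64\right) = 8 + 191 = 199$)
$\frac{1}{82717 + c{\left(195 \right)}} = \frac{1}{82717 + 199} = \frac{1}{82916}$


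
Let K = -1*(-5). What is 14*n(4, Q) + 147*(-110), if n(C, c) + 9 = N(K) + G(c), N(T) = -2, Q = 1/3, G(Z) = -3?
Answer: -16366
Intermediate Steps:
K = 5
Q = ⅓ ≈ 0.33333
n(C, c) = -14 (n(C, c) = -9 + (-2 - 3) = -9 - 5 = -14)
14*n(4, Q) + 147*(-110) = 14*(-14) + 147*(-110) = -196 - 16170 = -16366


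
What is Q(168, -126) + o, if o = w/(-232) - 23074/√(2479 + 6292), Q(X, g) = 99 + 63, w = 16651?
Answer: 20933/232 - 23074*√179/1253 ≈ -156.15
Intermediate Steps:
Q(X, g) = 162
o = -16651/232 - 23074*√179/1253 (o = 16651/(-232) - 23074/√(2479 + 6292) = 16651*(-1/232) - 23074*√179/1253 = -16651/232 - 23074*√179/1253 ≈ -318.15)
Q(168, -126) + o = 162 + (-16651/232 - 23074*√179/1253) = 20933/232 - 23074*√179/1253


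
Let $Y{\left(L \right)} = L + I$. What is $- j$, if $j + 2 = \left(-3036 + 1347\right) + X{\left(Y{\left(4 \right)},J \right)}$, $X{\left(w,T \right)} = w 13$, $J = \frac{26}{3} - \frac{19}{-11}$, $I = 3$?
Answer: $1600$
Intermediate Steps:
$Y{\left(L \right)} = 3 + L$ ($Y{\left(L \right)} = L + 3 = 3 + L$)
$J = \frac{343}{33}$ ($J = 26 \cdot \frac{1}{3} - - \frac{19}{11} = \frac{26}{3} + \frac{19}{11} = \frac{343}{33} \approx 10.394$)
$X{\left(w,T \right)} = 13 w$
$j = -1600$ ($j = -2 + \left(\left(-3036 + 1347\right) + 13 \left(3 + 4\right)\right) = -2 + \left(-1689 + 13 \cdot 7\right) = -2 + \left(-1689 + 91\right) = -2 - 1598 = -1600$)
$- j = \left(-1\right) \left(-1600\right) = 1600$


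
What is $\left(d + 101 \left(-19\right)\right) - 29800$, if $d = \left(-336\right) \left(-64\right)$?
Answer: $-10215$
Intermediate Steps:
$d = 21504$
$\left(d + 101 \left(-19\right)\right) - 29800 = \left(21504 + 101 \left(-19\right)\right) - 29800 = \left(21504 - 1919\right) - 29800 = 19585 - 29800 = -10215$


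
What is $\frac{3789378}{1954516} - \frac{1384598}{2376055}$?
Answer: $\frac{3148775799611}{2322018757190} \approx 1.3561$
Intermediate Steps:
$\frac{3789378}{1954516} - \frac{1384598}{2376055} = 3789378 \cdot \frac{1}{1954516} - \frac{1384598}{2376055} = \frac{1894689}{977258} - \frac{1384598}{2376055} = \frac{3148775799611}{2322018757190}$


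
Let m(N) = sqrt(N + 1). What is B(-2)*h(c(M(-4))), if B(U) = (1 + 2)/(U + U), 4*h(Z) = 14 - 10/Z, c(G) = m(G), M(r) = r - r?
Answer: -3/4 ≈ -0.75000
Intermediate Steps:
M(r) = 0
m(N) = sqrt(1 + N)
c(G) = sqrt(1 + G)
h(Z) = 7/2 - 5/(2*Z) (h(Z) = (14 - 10/Z)/4 = 7/2 - 5/(2*Z))
B(U) = 3/(2*U) (B(U) = 3/((2*U)) = 3*(1/(2*U)) = 3/(2*U))
B(-2)*h(c(M(-4))) = ((3/2)/(-2))*((-5 + 7*sqrt(1 + 0))/(2*(sqrt(1 + 0)))) = ((3/2)*(-1/2))*((-5 + 7*sqrt(1))/(2*(sqrt(1)))) = -3*(-5 + 7*1)/(8*1) = -3*(-5 + 7)/8 = -3*2/8 = -3/4*1 = -3/4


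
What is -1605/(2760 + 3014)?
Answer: -1605/5774 ≈ -0.27797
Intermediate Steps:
-1605/(2760 + 3014) = -1605/5774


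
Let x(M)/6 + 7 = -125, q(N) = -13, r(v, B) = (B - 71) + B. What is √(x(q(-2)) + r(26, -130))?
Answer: I*√1123 ≈ 33.511*I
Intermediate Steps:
r(v, B) = -71 + 2*B (r(v, B) = (-71 + B) + B = -71 + 2*B)
x(M) = -792 (x(M) = -42 + 6*(-125) = -42 - 750 = -792)
√(x(q(-2)) + r(26, -130)) = √(-792 + (-71 + 2*(-130))) = √(-792 + (-71 - 260)) = √(-792 - 331) = √(-1123) = I*√1123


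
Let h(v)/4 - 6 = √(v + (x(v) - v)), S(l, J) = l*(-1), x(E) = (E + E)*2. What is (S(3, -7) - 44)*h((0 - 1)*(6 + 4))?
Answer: -1128 - 376*I*√10 ≈ -1128.0 - 1189.0*I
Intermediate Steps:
x(E) = 4*E (x(E) = (2*E)*2 = 4*E)
S(l, J) = -l
h(v) = 24 + 8*√v (h(v) = 24 + 4*√(v + (4*v - v)) = 24 + 4*√(v + 3*v) = 24 + 4*√(4*v) = 24 + 4*(2*√v) = 24 + 8*√v)
(S(3, -7) - 44)*h((0 - 1)*(6 + 4)) = (-1*3 - 44)*(24 + 8*√((0 - 1)*(6 + 4))) = (-3 - 44)*(24 + 8*√(-1*10)) = -47*(24 + 8*√(-10)) = -47*(24 + 8*(I*√10)) = -47*(24 + 8*I*√10) = -1128 - 376*I*√10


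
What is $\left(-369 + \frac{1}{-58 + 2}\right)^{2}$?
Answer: $\frac{427042225}{3136} \approx 1.3617 \cdot 10^{5}$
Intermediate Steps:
$\left(-369 + \frac{1}{-58 + 2}\right)^{2} = \left(-369 + \frac{1}{-56}\right)^{2} = \left(-369 - \frac{1}{56}\right)^{2} = \left(- \frac{20665}{56}\right)^{2} = \frac{427042225}{3136}$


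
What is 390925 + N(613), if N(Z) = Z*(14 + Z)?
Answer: 775276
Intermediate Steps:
390925 + N(613) = 390925 + 613*(14 + 613) = 390925 + 613*627 = 390925 + 384351 = 775276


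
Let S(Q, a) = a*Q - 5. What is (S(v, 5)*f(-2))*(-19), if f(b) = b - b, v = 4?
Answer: 0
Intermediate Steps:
S(Q, a) = -5 + Q*a (S(Q, a) = Q*a - 5 = -5 + Q*a)
f(b) = 0
(S(v, 5)*f(-2))*(-19) = ((-5 + 4*5)*0)*(-19) = ((-5 + 20)*0)*(-19) = (15*0)*(-19) = 0*(-19) = 0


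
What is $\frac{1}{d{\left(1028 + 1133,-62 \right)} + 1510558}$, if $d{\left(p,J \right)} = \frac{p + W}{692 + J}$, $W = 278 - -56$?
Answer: $\frac{126}{190330807} \approx 6.62 \cdot 10^{-7}$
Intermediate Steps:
$W = 334$ ($W = 278 + 56 = 334$)
$d{\left(p,J \right)} = \frac{334 + p}{692 + J}$ ($d{\left(p,J \right)} = \frac{p + 334}{692 + J} = \frac{334 + p}{692 + J}$)
$\frac{1}{d{\left(1028 + 1133,-62 \right)} + 1510558} = \frac{1}{\frac{334 + \left(1028 + 1133\right)}{692 - 62} + 1510558} = \frac{1}{\frac{334 + 2161}{630} + 1510558} = \frac{1}{\frac{1}{630} \cdot 2495 + 1510558} = \frac{1}{\frac{499}{126} + 1510558} = \frac{1}{\frac{190330807}{126}} = \frac{126}{190330807}$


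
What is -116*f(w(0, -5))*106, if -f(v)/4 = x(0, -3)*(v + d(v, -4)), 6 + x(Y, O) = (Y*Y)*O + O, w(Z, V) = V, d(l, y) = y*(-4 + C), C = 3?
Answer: 442656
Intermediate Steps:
d(l, y) = -y (d(l, y) = y*(-4 + 3) = y*(-1) = -y)
x(Y, O) = -6 + O + O*Y**2 (x(Y, O) = -6 + ((Y*Y)*O + O) = -6 + (Y**2*O + O) = -6 + (O*Y**2 + O) = -6 + (O + O*Y**2) = -6 + O + O*Y**2)
f(v) = 144 + 36*v (f(v) = -4*(-6 - 3 - 3*0**2)*(v - 1*(-4)) = -4*(-6 - 3 - 3*0)*(v + 4) = -4*(-6 - 3 + 0)*(4 + v) = -(-36)*(4 + v) = -4*(-36 - 9*v) = 144 + 36*v)
-116*f(w(0, -5))*106 = -116*(144 + 36*(-5))*106 = -116*(144 - 180)*106 = -116*(-36)*106 = 4176*106 = 442656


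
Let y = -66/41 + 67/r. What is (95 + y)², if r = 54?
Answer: 43895697169/4901796 ≈ 8955.0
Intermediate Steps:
y = -817/2214 (y = -66/41 + 67/54 = -817/2214 ≈ -0.36902)
(95 + y)² = (95 - 817/2214)² = (209513/2214)² = 43895697169/4901796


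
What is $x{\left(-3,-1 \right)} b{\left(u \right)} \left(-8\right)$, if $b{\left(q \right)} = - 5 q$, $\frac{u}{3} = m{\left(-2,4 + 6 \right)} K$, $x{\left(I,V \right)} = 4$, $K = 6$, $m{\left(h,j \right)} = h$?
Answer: $-5760$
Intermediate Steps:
$u = -36$ ($u = 3 \left(\left(-2\right) 6\right) = 3 \left(-12\right) = -36$)
$x{\left(-3,-1 \right)} b{\left(u \right)} \left(-8\right) = 4 \left(\left(-5\right) \left(-36\right)\right) \left(-8\right) = 4 \cdot 180 \left(-8\right) = 720 \left(-8\right) = -5760$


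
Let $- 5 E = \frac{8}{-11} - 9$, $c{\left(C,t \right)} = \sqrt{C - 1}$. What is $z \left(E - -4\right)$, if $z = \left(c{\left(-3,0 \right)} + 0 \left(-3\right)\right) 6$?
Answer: $\frac{3924 i}{55} \approx 71.345 i$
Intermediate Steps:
$c{\left(C,t \right)} = \sqrt{-1 + C}$
$E = \frac{107}{55}$ ($E = - \frac{\frac{8}{-11} - 9}{5} = - \frac{8 \left(- \frac{1}{11}\right) - 9}{5} = - \frac{- \frac{8}{11} - 9}{5} = \left(- \frac{1}{5}\right) \left(- \frac{107}{11}\right) = \frac{107}{55} \approx 1.9455$)
$z = 12 i$ ($z = \left(\sqrt{-1 - 3} + 0 \left(-3\right)\right) 6 = \left(\sqrt{-4} + 0\right) 6 = \left(2 i + 0\right) 6 = 2 i 6 = 12 i \approx 12.0 i$)
$z \left(E - -4\right) = 12 i \left(\frac{107}{55} - -4\right) = 12 i \left(\frac{107}{55} + 4\right) = 12 i \frac{327}{55} = \frac{3924 i}{55}$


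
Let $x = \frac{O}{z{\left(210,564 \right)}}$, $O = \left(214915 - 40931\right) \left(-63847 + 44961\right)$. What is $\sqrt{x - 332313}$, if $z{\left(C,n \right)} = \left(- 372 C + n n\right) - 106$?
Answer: $\frac{i \sqrt{17222039585305}}{7055} \approx 588.23 i$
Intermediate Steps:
$z{\left(C,n \right)} = -106 + n^{2} - 372 C$ ($z{\left(C,n \right)} = \left(- 372 C + n^{2}\right) - 106 = \left(n^{2} - 372 C\right) - 106 = -106 + n^{2} - 372 C$)
$O = -3285861824$ ($O = 173984 \left(-18886\right) = -3285861824$)
$x = - \frac{1642930912}{119935}$ ($x = - \frac{3285861824}{-106 + 564^{2} - 78120} = - \frac{3285861824}{-106 + 318096 - 78120} = - \frac{3285861824}{239870} = \left(-3285861824\right) \frac{1}{239870} = - \frac{1642930912}{119935} \approx -13699.0$)
$\sqrt{x - 332313} = \sqrt{- \frac{1642930912}{119935} - 332313} = \sqrt{- \frac{41498890567}{119935}} = \frac{i \sqrt{17222039585305}}{7055}$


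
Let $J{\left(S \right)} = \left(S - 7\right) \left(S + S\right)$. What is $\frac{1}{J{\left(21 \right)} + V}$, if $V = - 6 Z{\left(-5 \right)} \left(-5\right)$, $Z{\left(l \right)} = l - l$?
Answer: $\frac{1}{588} \approx 0.0017007$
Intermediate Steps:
$Z{\left(l \right)} = 0$
$V = 0$ ($V = \left(-6\right) 0 \left(-5\right) = 0 \left(-5\right) = 0$)
$J{\left(S \right)} = 2 S \left(-7 + S\right)$ ($J{\left(S \right)} = \left(-7 + S\right) 2 S = 2 S \left(-7 + S\right)$)
$\frac{1}{J{\left(21 \right)} + V} = \frac{1}{2 \cdot 21 \left(-7 + 21\right) + 0} = \frac{1}{2 \cdot 21 \cdot 14 + 0} = \frac{1}{588 + 0} = \frac{1}{588}$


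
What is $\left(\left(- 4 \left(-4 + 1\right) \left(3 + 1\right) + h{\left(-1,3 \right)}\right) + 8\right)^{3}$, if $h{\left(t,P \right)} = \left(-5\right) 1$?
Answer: $132651$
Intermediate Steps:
$h{\left(t,P \right)} = -5$
$\left(\left(- 4 \left(-4 + 1\right) \left(3 + 1\right) + h{\left(-1,3 \right)}\right) + 8\right)^{3} = \left(\left(- 4 \left(-4 + 1\right) \left(3 + 1\right) - 5\right) + 8\right)^{3} = \left(\left(- 4 \left(\left(-3\right) 4\right) - 5\right) + 8\right)^{3} = \left(\left(\left(-4\right) \left(-12\right) - 5\right) + 8\right)^{3} = \left(\left(48 - 5\right) + 8\right)^{3} = \left(43 + 8\right)^{3} = 51^{3} = 132651$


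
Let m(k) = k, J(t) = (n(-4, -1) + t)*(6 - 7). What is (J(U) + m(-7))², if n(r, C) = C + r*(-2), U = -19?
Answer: 25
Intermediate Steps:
n(r, C) = C - 2*r
J(t) = -7 - t (J(t) = ((-1 - 2*(-4)) + t)*(6 - 7) = ((-1 + 8) + t)*(-1) = (7 + t)*(-1) = -7 - t)
(J(U) + m(-7))² = ((-7 - 1*(-19)) - 7)² = ((-7 + 19) - 7)² = (12 - 7)² = 5² = 25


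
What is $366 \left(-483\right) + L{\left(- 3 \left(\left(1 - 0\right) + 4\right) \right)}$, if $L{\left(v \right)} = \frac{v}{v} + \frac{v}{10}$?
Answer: $- \frac{353557}{2} \approx -1.7678 \cdot 10^{5}$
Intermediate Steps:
$L{\left(v \right)} = 1 + \frac{v}{10}$ ($L{\left(v \right)} = 1 + v \frac{1}{10} = 1 + \frac{v}{10}$)
$366 \left(-483\right) + L{\left(- 3 \left(\left(1 - 0\right) + 4\right) \right)} = 366 \left(-483\right) + \left(1 + \frac{\left(-3\right) \left(\left(1 - 0\right) + 4\right)}{10}\right) = -176778 + \left(1 + \frac{\left(-3\right) \left(\left(1 + 0\right) + 4\right)}{10}\right) = -176778 + \left(1 + \frac{\left(-3\right) \left(1 + 4\right)}{10}\right) = -176778 + \left(1 + \frac{\left(-3\right) 5}{10}\right) = -176778 + \left(1 + \frac{1}{10} \left(-15\right)\right) = -176778 + \left(1 - \frac{3}{2}\right) = -176778 - \frac{1}{2} = - \frac{353557}{2}$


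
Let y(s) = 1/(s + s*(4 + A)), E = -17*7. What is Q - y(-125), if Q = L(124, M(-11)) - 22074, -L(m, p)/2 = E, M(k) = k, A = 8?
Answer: -35483499/1625 ≈ -21836.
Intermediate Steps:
E = -119
L(m, p) = 238 (L(m, p) = -2*(-119) = 238)
y(s) = 1/(13*s) (y(s) = 1/(s + s*(4 + 8)) = 1/(s + s*12) = 1/(s + 12*s) = 1/(13*s))
Q = -21836 (Q = 238 - 22074 = -21836)
Q - y(-125) = -21836 - 1/(13*(-125)) = -21836 - (-1)/(13*125) = -21836 - 1*(-1/1625) = -21836 + 1/1625 = -35483499/1625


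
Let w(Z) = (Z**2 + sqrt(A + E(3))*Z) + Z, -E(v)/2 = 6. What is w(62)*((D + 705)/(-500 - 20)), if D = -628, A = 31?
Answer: -150381/260 - 2387*sqrt(19)/260 ≈ -618.41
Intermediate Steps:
E(v) = -12 (E(v) = -2*6 = -12)
w(Z) = Z + Z**2 + Z*sqrt(19) (w(Z) = (Z**2 + sqrt(31 - 12)*Z) + Z = (Z**2 + sqrt(19)*Z) + Z = (Z**2 + Z*sqrt(19)) + Z = Z + Z**2 + Z*sqrt(19))
w(62)*((D + 705)/(-500 - 20)) = (62*(1 + 62 + sqrt(19)))*((-628 + 705)/(-500 - 20)) = (62*(63 + sqrt(19)))*(77/(-520)) = (3906 + 62*sqrt(19))*(77*(-1/520)) = (3906 + 62*sqrt(19))*(-77/520) = -150381/260 - 2387*sqrt(19)/260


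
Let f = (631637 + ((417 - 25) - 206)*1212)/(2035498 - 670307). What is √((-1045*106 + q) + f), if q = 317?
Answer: I*√205855218399340714/1365191 ≈ 332.34*I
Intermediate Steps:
f = 857069/1365191 (f = (631637 + (392 - 206)*1212)/1365191 = (631637 + 186*1212)*(1/1365191) = (631637 + 225432)*(1/1365191) = 857069*(1/1365191) = 857069/1365191 ≈ 0.62780)
√((-1045*106 + q) + f) = √((-1045*106 + 317) + 857069/1365191) = √((-110770 + 317) + 857069/1365191) = √(-110453 + 857069/1365191) = √(-150788584454/1365191) = I*√205855218399340714/1365191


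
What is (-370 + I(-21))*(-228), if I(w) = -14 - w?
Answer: 82764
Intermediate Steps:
(-370 + I(-21))*(-228) = (-370 + (-14 - 1*(-21)))*(-228) = (-370 + (-14 + 21))*(-228) = (-370 + 7)*(-228) = -363*(-228) = 82764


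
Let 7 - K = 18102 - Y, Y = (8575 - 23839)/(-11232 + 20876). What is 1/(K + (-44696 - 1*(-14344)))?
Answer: -2411/116809533 ≈ -2.0640e-5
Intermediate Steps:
Y = -3816/2411 (Y = -15264/9644 = -15264*1/9644 = -3816/2411 ≈ -1.5827)
K = -43630861/2411 (K = 7 - (18102 - 1*(-3816/2411)) = 7 - (18102 + 3816/2411) = 7 - 1*43647738/2411 = 7 - 43647738/2411 = -43630861/2411 ≈ -18097.)
1/(K + (-44696 - 1*(-14344))) = 1/(-43630861/2411 + (-44696 - 1*(-14344))) = 1/(-43630861/2411 + (-44696 + 14344)) = 1/(-43630861/2411 - 30352) = 1/(-116809533/2411) = -2411/116809533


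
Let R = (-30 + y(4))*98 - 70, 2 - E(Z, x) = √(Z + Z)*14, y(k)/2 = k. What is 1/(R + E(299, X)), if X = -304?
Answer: -278/603621 + 7*√598/2414484 ≈ -0.00038966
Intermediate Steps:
y(k) = 2*k
E(Z, x) = 2 - 14*√2*√Z (E(Z, x) = 2 - √(Z + Z)*14 = 2 - √(2*Z)*14 = 2 - √2*√Z*14 = 2 - 14*√2*√Z)
R = -2226 (R = (-30 + 2*4)*98 - 70 = (-30 + 8)*98 - 70 = -22*98 - 70 = -2156 - 70 = -2226)
1/(R + E(299, X)) = 1/(-2226 + (2 - 14*√2*√299)) = 1/(-2226 + (2 - 14*√598)) = 1/(-2224 - 14*√598)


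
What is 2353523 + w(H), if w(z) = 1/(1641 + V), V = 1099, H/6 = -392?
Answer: 6448653021/2740 ≈ 2.3535e+6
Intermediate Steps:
H = -2352 (H = 6*(-392) = -2352)
w(z) = 1/2740 (w(z) = 1/(1641 + 1099) = 1/2740)
2353523 + w(H) = 2353523 + 1/2740 = 6448653021/2740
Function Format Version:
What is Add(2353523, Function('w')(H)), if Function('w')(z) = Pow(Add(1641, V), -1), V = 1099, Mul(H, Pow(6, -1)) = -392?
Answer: Rational(6448653021, 2740) ≈ 2.3535e+6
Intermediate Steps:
H = -2352 (H = Mul(6, -392) = -2352)
Function('w')(z) = Rational(1, 2740) (Function('w')(z) = Pow(Add(1641, 1099), -1) = Pow(2740, -1) = Rational(1, 2740))
Add(2353523, Function('w')(H)) = Add(2353523, Rational(1, 2740)) = Rational(6448653021, 2740)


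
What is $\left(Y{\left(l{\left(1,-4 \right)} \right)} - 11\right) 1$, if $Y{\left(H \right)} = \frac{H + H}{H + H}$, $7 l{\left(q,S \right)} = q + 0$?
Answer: $-10$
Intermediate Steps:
$l{\left(q,S \right)} = \frac{q}{7}$ ($l{\left(q,S \right)} = \frac{q + 0}{7} = \frac{q}{7}$)
$Y{\left(H \right)} = 1$ ($Y{\left(H \right)} = \frac{2 H}{2 H} = 2 H \frac{1}{2 H} = 1$)
$\left(Y{\left(l{\left(1,-4 \right)} \right)} - 11\right) 1 = \left(1 - 11\right) 1 = \left(-10\right) 1 = -10$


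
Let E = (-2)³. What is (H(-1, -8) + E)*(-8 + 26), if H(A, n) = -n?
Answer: 0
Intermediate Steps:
E = -8
(H(-1, -8) + E)*(-8 + 26) = (-1*(-8) - 8)*(-8 + 26) = (8 - 8)*18 = 0*18 = 0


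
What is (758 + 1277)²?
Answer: 4141225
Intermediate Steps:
(758 + 1277)² = 2035² = 4141225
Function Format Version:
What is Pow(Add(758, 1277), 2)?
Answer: 4141225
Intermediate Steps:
Pow(Add(758, 1277), 2) = Pow(2035, 2) = 4141225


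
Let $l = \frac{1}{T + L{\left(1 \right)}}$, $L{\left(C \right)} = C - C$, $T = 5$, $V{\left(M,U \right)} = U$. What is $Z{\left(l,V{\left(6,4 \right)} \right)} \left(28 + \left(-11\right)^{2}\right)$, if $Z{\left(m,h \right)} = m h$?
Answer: $\frac{596}{5} \approx 119.2$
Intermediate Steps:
$L{\left(C \right)} = 0$
$l = \frac{1}{5}$ ($l = \frac{1}{5 + 0} = \frac{1}{5} \approx 0.2$)
$Z{\left(m,h \right)} = h m$
$Z{\left(l,V{\left(6,4 \right)} \right)} \left(28 + \left(-11\right)^{2}\right) = 4 \cdot \frac{1}{5} \left(28 + \left(-11\right)^{2}\right) = \frac{4 \left(28 + 121\right)}{5} = \frac{4}{5} \cdot 149 = \frac{596}{5}$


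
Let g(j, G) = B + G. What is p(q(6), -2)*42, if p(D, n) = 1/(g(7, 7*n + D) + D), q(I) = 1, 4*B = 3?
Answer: -56/15 ≈ -3.7333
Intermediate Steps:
B = 3/4 (B = (1/4)*3 = 3/4 ≈ 0.75000)
g(j, G) = 3/4 + G
p(D, n) = 1/(3/4 + 2*D + 7*n) (p(D, n) = 1/((3/4 + (7*n + D)) + D) = 1/((3/4 + (D + 7*n)) + D) = 1/((3/4 + D + 7*n) + D) = 1/(3/4 + 2*D + 7*n))
p(q(6), -2)*42 = (4/(3 + 8*1 + 28*(-2)))*42 = (4/(3 + 8 - 56))*42 = (4/(-45))*42 = (4*(-1/45))*42 = -4/45*42 = -56/15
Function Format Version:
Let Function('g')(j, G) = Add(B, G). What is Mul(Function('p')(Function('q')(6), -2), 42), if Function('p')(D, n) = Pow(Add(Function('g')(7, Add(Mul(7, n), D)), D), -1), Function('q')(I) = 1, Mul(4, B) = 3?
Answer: Rational(-56, 15) ≈ -3.7333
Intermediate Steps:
B = Rational(3, 4) (B = Mul(Rational(1, 4), 3) = Rational(3, 4) ≈ 0.75000)
Function('g')(j, G) = Add(Rational(3, 4), G)
Function('p')(D, n) = Pow(Add(Rational(3, 4), Mul(2, D), Mul(7, n)), -1) (Function('p')(D, n) = Pow(Add(Add(Rational(3, 4), Add(Mul(7, n), D)), D), -1) = Pow(Add(Add(Rational(3, 4), Add(D, Mul(7, n))), D), -1) = Pow(Add(Add(Rational(3, 4), D, Mul(7, n)), D), -1) = Pow(Add(Rational(3, 4), Mul(2, D), Mul(7, n)), -1))
Mul(Function('p')(Function('q')(6), -2), 42) = Mul(Mul(4, Pow(Add(3, Mul(8, 1), Mul(28, -2)), -1)), 42) = Mul(Mul(4, Pow(Add(3, 8, -56), -1)), 42) = Mul(Mul(4, Pow(-45, -1)), 42) = Mul(Mul(4, Rational(-1, 45)), 42) = Mul(Rational(-4, 45), 42) = Rational(-56, 15)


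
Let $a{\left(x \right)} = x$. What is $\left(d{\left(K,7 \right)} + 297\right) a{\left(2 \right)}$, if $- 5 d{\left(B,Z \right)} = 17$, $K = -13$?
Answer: $\frac{2936}{5} \approx 587.2$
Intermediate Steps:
$d{\left(B,Z \right)} = - \frac{17}{5}$ ($d{\left(B,Z \right)} = \left(- \frac{1}{5}\right) 17 = - \frac{17}{5}$)
$\left(d{\left(K,7 \right)} + 297\right) a{\left(2 \right)} = \left(- \frac{17}{5} + 297\right) 2 = \frac{1468}{5} \cdot 2 = \frac{2936}{5}$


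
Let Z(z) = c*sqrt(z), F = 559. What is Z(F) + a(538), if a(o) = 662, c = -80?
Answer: 662 - 80*sqrt(559) ≈ -1229.5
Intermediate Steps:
Z(z) = -80*sqrt(z)
Z(F) + a(538) = -80*sqrt(559) + 662 = 662 - 80*sqrt(559)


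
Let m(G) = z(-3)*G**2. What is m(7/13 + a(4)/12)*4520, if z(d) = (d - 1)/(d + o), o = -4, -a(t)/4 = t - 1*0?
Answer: 17374880/10647 ≈ 1631.9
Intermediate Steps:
a(t) = -4*t (a(t) = -4*(t - 1*0) = -4*(t + 0) = -4*t)
z(d) = (-1 + d)/(-4 + d) (z(d) = (d - 1)/(d - 4) = (-1 + d)/(-4 + d))
m(G) = 4*G**2/7 (m(G) = ((-1 - 3)/(-4 - 3))*G**2 = (-4/(-7))*G**2 = (-1/7*(-4))*G**2 = 4*G**2/7)
m(7/13 + a(4)/12)*4520 = (4*(7/13 - 4*4/12)**2/7)*4520 = (4*(7*(1/13) - 16*1/12)**2/7)*4520 = (4*(7/13 - 4/3)**2/7)*4520 = (4*(-31/39)**2/7)*4520 = ((4/7)*(961/1521))*4520 = (3844/10647)*4520 = 17374880/10647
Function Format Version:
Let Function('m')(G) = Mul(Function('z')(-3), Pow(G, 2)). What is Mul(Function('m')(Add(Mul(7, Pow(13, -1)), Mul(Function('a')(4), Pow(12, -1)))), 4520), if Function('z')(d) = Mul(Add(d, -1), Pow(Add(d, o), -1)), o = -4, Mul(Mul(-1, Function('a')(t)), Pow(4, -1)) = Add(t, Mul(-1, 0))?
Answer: Rational(17374880, 10647) ≈ 1631.9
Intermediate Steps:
Function('a')(t) = Mul(-4, t) (Function('a')(t) = Mul(-4, Add(t, Mul(-1, 0))) = Mul(-4, Add(t, 0)) = Mul(-4, t))
Function('z')(d) = Mul(Pow(Add(-4, d), -1), Add(-1, d)) (Function('z')(d) = Mul(Add(d, -1), Pow(Add(d, -4), -1)) = Mul(Add(-1, d), Pow(Add(-4, d), -1)) = Mul(Pow(Add(-4, d), -1), Add(-1, d)))
Function('m')(G) = Mul(Rational(4, 7), Pow(G, 2)) (Function('m')(G) = Mul(Mul(Pow(Add(-4, -3), -1), Add(-1, -3)), Pow(G, 2)) = Mul(Mul(Pow(-7, -1), -4), Pow(G, 2)) = Mul(Mul(Rational(-1, 7), -4), Pow(G, 2)) = Mul(Rational(4, 7), Pow(G, 2)))
Mul(Function('m')(Add(Mul(7, Pow(13, -1)), Mul(Function('a')(4), Pow(12, -1)))), 4520) = Mul(Mul(Rational(4, 7), Pow(Add(Mul(7, Pow(13, -1)), Mul(Mul(-4, 4), Pow(12, -1))), 2)), 4520) = Mul(Mul(Rational(4, 7), Pow(Add(Mul(7, Rational(1, 13)), Mul(-16, Rational(1, 12))), 2)), 4520) = Mul(Mul(Rational(4, 7), Pow(Add(Rational(7, 13), Rational(-4, 3)), 2)), 4520) = Mul(Mul(Rational(4, 7), Pow(Rational(-31, 39), 2)), 4520) = Mul(Mul(Rational(4, 7), Rational(961, 1521)), 4520) = Mul(Rational(3844, 10647), 4520) = Rational(17374880, 10647)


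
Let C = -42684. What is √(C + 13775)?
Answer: I*√28909 ≈ 170.03*I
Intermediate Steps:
√(C + 13775) = √(-42684 + 13775) = √(-28909) = I*√28909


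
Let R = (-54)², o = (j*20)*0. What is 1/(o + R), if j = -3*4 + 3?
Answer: 1/2916 ≈ 0.00034294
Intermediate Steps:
j = -9 (j = -12 + 3 = -9)
o = 0 (o = -9*20*0 = -180*0 = 0)
R = 2916
1/(o + R) = 1/(0 + 2916) = 1/2916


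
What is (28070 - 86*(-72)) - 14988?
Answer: 19274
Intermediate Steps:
(28070 - 86*(-72)) - 14988 = (28070 + 6192) - 14988 = 34262 - 14988 = 19274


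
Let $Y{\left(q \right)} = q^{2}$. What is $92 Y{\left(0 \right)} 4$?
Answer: $0$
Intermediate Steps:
$92 Y{\left(0 \right)} 4 = 92 \cdot 0^{2} \cdot 4 = 92 \cdot 0 \cdot 4 = 0 \cdot 4 = 0$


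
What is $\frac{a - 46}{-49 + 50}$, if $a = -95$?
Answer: $-141$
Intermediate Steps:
$\frac{a - 46}{-49 + 50} = \frac{-95 - 46}{-49 + 50} = 1^{-1} \left(-141\right) = 1 \left(-141\right) = -141$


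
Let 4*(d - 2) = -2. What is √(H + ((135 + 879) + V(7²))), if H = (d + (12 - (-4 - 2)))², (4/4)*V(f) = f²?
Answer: √15181/2 ≈ 61.606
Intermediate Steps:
d = 3/2 (d = 2 + (¼)*(-2) = 2 - ½ = 3/2 ≈ 1.5000)
V(f) = f²
H = 1521/4 (H = (3/2 + (12 - (-4 - 2)))² = (3/2 + (12 - 1*(-6)))² = (3/2 + (12 + 6))² = (3/2 + 18)² = (39/2)² = 1521/4 ≈ 380.25)
√(H + ((135 + 879) + V(7²))) = √(1521/4 + ((135 + 879) + (7²)²)) = √(1521/4 + (1014 + 49²)) = √(1521/4 + (1014 + 2401)) = √(1521/4 + 3415) = √(15181/4) = √15181/2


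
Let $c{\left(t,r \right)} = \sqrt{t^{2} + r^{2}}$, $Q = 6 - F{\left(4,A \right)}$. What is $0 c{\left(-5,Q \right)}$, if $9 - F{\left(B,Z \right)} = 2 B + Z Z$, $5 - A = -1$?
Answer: $0$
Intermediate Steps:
$A = 6$ ($A = 5 - -1 = 5 + 1 = 6$)
$F{\left(B,Z \right)} = 9 - Z^{2} - 2 B$ ($F{\left(B,Z \right)} = 9 - \left(2 B + Z Z\right) = 9 - \left(2 B + Z^{2}\right) = 9 - \left(Z^{2} + 2 B\right) = 9 - Z^{2} - 2 B$)
$Q = 41$ ($Q = 6 - \left(9 - 6^{2} - 8\right) = 6 - \left(9 - 36 - 8\right) = 6 - -35 = 6 + 35 = 41$)
$c{\left(t,r \right)} = \sqrt{r^{2} + t^{2}}$
$0 c{\left(-5,Q \right)} = 0 \sqrt{41^{2} + \left(-5\right)^{2}} = 0 \sqrt{1681 + 25} = 0 \sqrt{1706} = 0$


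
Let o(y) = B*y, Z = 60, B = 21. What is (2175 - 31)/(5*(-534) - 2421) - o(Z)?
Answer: -6416804/5091 ≈ -1260.4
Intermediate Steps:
o(y) = 21*y
(2175 - 31)/(5*(-534) - 2421) - o(Z) = (2175 - 31)/(5*(-534) - 2421) - 21*60 = 2144/(-2670 - 2421) - 1*1260 = 2144/(-5091) - 1260 = 2144*(-1/5091) - 1260 = -2144/5091 - 1260 = -6416804/5091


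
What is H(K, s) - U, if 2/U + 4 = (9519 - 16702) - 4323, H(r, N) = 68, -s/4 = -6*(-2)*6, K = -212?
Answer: 391341/5755 ≈ 68.000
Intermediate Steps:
s = -288 (s = -4*(-6*(-2))*6 = -48*6 = -4*72 = -288)
U = -1/5755 (U = 2/(-4 + ((9519 - 16702) - 4323)) = 2/(-4 + (-7183 - 4323)) = 2/(-4 - 11506) = 2/(-11510) = 2*(-1/11510) = -1/5755 ≈ -0.00017376)
H(K, s) - U = 68 - 1*(-1/5755) = 68 + 1/5755 = 391341/5755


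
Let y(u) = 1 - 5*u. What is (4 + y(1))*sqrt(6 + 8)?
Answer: 0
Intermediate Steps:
y(u) = 1 - 5*u
(4 + y(1))*sqrt(6 + 8) = (4 + (1 - 5*1))*sqrt(6 + 8) = (4 + (1 - 5))*sqrt(14) = (4 - 4)*sqrt(14) = 0*sqrt(14) = 0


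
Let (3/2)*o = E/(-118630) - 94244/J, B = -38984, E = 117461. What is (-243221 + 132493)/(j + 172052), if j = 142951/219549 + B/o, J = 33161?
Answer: -122161213411793933784/206652817537228944293 ≈ -0.59114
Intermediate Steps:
o = -5025096647/1966944715 (o = 2*(117461/(-118630) - 94244/33161)/3 = 2*(117461*(-1/118630) - 94244*1/33161)/3 = 2*(-117461/118630 - 94244/33161)/3 = (⅔)*(-15075289941/3933889430) = -5025096647/1966944715 ≈ -2.5548)
j = 16835597954774913737/1103254943752203 (j = 142951/219549 - 38984/(-5025096647/1966944715) = 142951*(1/219549) - 38984*(-1966944715/5025096647) = 142951/219549 + 76679372769560/5025096647 = 16835597954774913737/1103254943752203 ≈ 15260.)
(-243221 + 132493)/(j + 172052) = (-243221 + 132493)/(16835597954774913737/1103254943752203 + 172052) = -110728/206652817537228944293/1103254943752203 = -110728*1103254943752203/206652817537228944293 = -122161213411793933784/206652817537228944293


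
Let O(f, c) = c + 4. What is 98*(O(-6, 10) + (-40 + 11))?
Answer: -1470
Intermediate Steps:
O(f, c) = 4 + c
98*(O(-6, 10) + (-40 + 11)) = 98*((4 + 10) + (-40 + 11)) = 98*(14 - 29) = 98*(-15) = -1470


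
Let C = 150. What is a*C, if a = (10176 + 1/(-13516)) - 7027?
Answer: 3192141225/6758 ≈ 4.7235e+5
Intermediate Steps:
a = 42561883/13516 (a = (10176 - 1/13516) - 7027 = 137538815/13516 - 7027 = 42561883/13516 ≈ 3149.0)
a*C = (42561883/13516)*150 = 3192141225/6758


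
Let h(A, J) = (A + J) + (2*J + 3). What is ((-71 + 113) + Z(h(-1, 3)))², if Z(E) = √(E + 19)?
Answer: (42 + √30)² ≈ 2254.1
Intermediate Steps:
h(A, J) = 3 + A + 3*J (h(A, J) = (A + J) + (3 + 2*J) = 3 + A + 3*J)
Z(E) = √(19 + E)
((-71 + 113) + Z(h(-1, 3)))² = ((-71 + 113) + √(19 + (3 - 1 + 3*3)))² = (42 + √(19 + (3 - 1 + 9)))² = (42 + √(19 + 11))² = (42 + √30)²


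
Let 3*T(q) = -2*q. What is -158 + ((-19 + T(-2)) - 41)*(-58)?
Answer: 9734/3 ≈ 3244.7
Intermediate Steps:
T(q) = -2*q/3 (T(q) = (-2*q)/3 = -2*q/3)
-158 + ((-19 + T(-2)) - 41)*(-58) = -158 + ((-19 - ⅔*(-2)) - 41)*(-58) = -158 + ((-19 + 4/3) - 41)*(-58) = -158 + (-53/3 - 41)*(-58) = -158 - 176/3*(-58) = -158 + 10208/3 = 9734/3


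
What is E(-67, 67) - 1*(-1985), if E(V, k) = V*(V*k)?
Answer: 302748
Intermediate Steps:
E(V, k) = k*V²
E(-67, 67) - 1*(-1985) = 67*(-67)² - 1*(-1985) = 67*4489 + 1985 = 300763 + 1985 = 302748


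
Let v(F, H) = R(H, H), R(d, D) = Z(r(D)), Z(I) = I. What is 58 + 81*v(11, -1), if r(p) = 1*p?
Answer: -23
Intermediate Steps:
r(p) = p
R(d, D) = D
v(F, H) = H
58 + 81*v(11, -1) = 58 + 81*(-1) = 58 - 81 = -23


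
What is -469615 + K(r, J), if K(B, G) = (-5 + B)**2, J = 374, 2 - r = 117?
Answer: -455215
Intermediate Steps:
r = -115 (r = 2 - 1*117 = 2 - 117 = -115)
-469615 + K(r, J) = -469615 + (-5 - 115)**2 = -469615 + (-120)**2 = -469615 + 14400 = -455215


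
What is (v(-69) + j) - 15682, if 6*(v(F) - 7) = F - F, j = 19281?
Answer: 3606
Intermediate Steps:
v(F) = 7 (v(F) = 7 + (F - F)/6 = 7 + (⅙)*0 = 7 + 0 = 7)
(v(-69) + j) - 15682 = (7 + 19281) - 15682 = 19288 - 15682 = 3606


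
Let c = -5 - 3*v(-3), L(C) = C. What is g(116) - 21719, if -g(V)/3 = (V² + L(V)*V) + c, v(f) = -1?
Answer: -102449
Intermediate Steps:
c = -2 (c = -5 - 3*(-1) = -5 + 3 = -2)
g(V) = 6 - 6*V² (g(V) = -3*((V² + V*V) - 2) = -3*((V² + V²) - 2) = -3*(2*V² - 2) = -3*(-2 + 2*V²) = 6 - 6*V²)
g(116) - 21719 = (6 - 6*116²) - 21719 = (6 - 6*13456) - 21719 = (6 - 80736) - 21719 = -80730 - 21719 = -102449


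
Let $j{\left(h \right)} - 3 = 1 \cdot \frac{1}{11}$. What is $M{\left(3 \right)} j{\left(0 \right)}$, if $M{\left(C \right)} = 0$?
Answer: $0$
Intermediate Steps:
$j{\left(h \right)} = \frac{34}{11}$ ($j{\left(h \right)} = 3 + 1 \cdot \frac{1}{11} = 3 + \frac{1}{11} = \frac{34}{11}$)
$M{\left(3 \right)} j{\left(0 \right)} = 0 \cdot \frac{34}{11} = 0$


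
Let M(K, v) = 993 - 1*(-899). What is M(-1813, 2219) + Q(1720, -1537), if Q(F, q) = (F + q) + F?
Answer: 3795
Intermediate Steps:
M(K, v) = 1892 (M(K, v) = 993 + 899 = 1892)
Q(F, q) = q + 2*F
M(-1813, 2219) + Q(1720, -1537) = 1892 + (-1537 + 2*1720) = 1892 + (-1537 + 3440) = 1892 + 1903 = 3795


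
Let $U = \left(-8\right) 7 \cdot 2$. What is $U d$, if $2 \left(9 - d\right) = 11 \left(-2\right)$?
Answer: $-2240$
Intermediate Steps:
$U = -112$ ($U = \left(-56\right) 2 = -112$)
$d = 20$ ($d = 9 - \frac{11 \left(-2\right)}{2} = 9 - -11 = 9 + 11 = 20$)
$U d = \left(-112\right) 20 = -2240$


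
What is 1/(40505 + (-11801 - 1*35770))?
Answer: -1/7066 ≈ -0.00014152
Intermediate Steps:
1/(40505 + (-11801 - 1*35770)) = 1/(40505 + (-11801 - 35770)) = 1/(40505 - 47571) = 1/(-7066) = -1/7066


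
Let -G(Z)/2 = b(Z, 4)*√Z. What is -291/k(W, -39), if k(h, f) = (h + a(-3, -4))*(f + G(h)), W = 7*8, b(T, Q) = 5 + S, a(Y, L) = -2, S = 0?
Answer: -1261/24474 + 970*√14/36711 ≈ 0.047340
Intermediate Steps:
b(T, Q) = 5 (b(T, Q) = 5 + 0 = 5)
G(Z) = -10*√Z
W = 56
k(h, f) = (-2 + h)*(f - 10*√h) (k(h, f) = (h - 2)*(f - 10*√h) = (-2 + h)*(f - 10*√h))
-291/k(W, -39) = -291/(-1120*√14 - 2*(-39) + 20*√56 - 39*56) = -291/(-1120*√14 + 78 + 20*(2*√14) - 2184) = -291/(-1120*√14 + 78 + 40*√14 - 2184) = -291/(-2106 - 1080*√14)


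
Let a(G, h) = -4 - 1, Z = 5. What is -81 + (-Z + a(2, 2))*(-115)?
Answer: 1069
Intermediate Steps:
a(G, h) = -5
-81 + (-Z + a(2, 2))*(-115) = -81 + (-1*5 - 5)*(-115) = -81 + (-5 - 5)*(-115) = -81 - 10*(-115) = -81 + 1150 = 1069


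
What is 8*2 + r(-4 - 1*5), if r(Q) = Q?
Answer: 7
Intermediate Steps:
8*2 + r(-4 - 1*5) = 8*2 + (-4 - 1*5) = 16 + (-4 - 5) = 16 - 9 = 7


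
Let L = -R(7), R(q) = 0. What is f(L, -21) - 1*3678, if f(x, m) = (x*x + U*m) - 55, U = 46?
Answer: -4699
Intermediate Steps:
L = 0 (L = -1*0 = 0)
f(x, m) = -55 + x² + 46*m (f(x, m) = (x*x + 46*m) - 55 = (x² + 46*m) - 55 = -55 + x² + 46*m)
f(L, -21) - 1*3678 = (-55 + 0² + 46*(-21)) - 1*3678 = (-55 + 0 - 966) - 3678 = -1021 - 3678 = -4699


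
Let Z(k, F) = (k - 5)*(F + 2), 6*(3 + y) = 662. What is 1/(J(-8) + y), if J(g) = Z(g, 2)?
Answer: 3/166 ≈ 0.018072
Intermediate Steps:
y = 322/3 (y = -3 + (⅙)*662 = -3 + 331/3 = 322/3 ≈ 107.33)
Z(k, F) = (-5 + k)*(2 + F)
J(g) = -20 + 4*g (J(g) = -10 - 5*2 + 2*g + 2*g = -10 - 10 + 2*g + 2*g = -20 + 4*g)
1/(J(-8) + y) = 1/((-20 + 4*(-8)) + 322/3) = 1/((-20 - 32) + 322/3) = 1/(-52 + 322/3) = 1/(166/3) = 3/166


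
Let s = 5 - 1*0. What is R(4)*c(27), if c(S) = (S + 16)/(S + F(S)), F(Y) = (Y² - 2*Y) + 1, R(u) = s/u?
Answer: 215/2812 ≈ 0.076458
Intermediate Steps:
s = 5 (s = 5 + 0 = 5)
R(u) = 5/u
F(Y) = 1 + Y² - 2*Y
c(S) = (16 + S)/(1 + S² - S) (c(S) = (S + 16)/(S + (1 + S² - 2*S)) = (16 + S)/(1 + S² - S))
R(4)*c(27) = (5/4)*((16 + 27)/(1 + 27² - 1*27)) = (5*(¼))*(43/(1 + 729 - 27)) = 5*(43/703)/4 = 5*((1/703)*43)/4 = (5/4)*(43/703) = 215/2812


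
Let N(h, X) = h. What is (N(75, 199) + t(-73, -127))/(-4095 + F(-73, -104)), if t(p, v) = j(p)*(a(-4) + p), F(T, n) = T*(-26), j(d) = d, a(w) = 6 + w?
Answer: -5258/2197 ≈ -2.3933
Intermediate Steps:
F(T, n) = -26*T
t(p, v) = p*(2 + p) (t(p, v) = p*((6 - 4) + p) = p*(2 + p))
(N(75, 199) + t(-73, -127))/(-4095 + F(-73, -104)) = (75 - 73*(2 - 73))/(-4095 - 26*(-73)) = (75 - 73*(-71))/(-4095 + 1898) = (75 + 5183)/(-2197) = 5258*(-1/2197) = -5258/2197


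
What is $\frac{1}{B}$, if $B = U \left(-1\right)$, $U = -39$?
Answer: $\frac{1}{39} \approx 0.025641$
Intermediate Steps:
$B = 39$ ($B = \left(-39\right) \left(-1\right) = 39$)
$\frac{1}{B} = \frac{1}{39}$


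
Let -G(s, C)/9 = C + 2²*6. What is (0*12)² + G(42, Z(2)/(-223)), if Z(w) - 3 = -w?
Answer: -48159/223 ≈ -215.96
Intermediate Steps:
Z(w) = 3 - w
G(s, C) = -216 - 9*C (G(s, C) = -9*(C + 2²*6) = -9*(C + 4*6) = -9*(C + 24) = -9*(24 + C) = -216 - 9*C)
(0*12)² + G(42, Z(2)/(-223)) = (0*12)² + (-216 - 9*(3 - 1*2)/(-223)) = 0² + (-216 - 9*(3 - 2)*(-1)/223) = 0 + (-216 - 9*(-1)/223) = 0 + (-216 - 9*(-1/223)) = 0 + (-216 + 9/223) = 0 - 48159/223 = -48159/223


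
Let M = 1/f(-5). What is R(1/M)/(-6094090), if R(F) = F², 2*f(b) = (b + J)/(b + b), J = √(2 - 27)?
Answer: I/48752720 ≈ 2.0512e-8*I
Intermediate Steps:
J = 5*I (J = √(-25) = 5*I ≈ 5.0*I)
f(b) = (b + 5*I)/(4*b) (f(b) = ((b + 5*I)/(b + b))/2 = ((b + 5*I)/((2*b)))/2 = ((b + 5*I)*(1/(2*b)))/2 = ((b + 5*I)/(2*b))/2 = (b + 5*I)/(4*b))
M = 8*(¼ + I/4) (M = 1/((¼)*(-5 + 5*I)/(-5)) = 1/((¼)*(-⅕)*(-5 + 5*I)) = 1/(¼ - I/4) = 8*(¼ + I/4) ≈ 2.0 + 2.0*I)
R(1/M)/(-6094090) = (1/(2 + 2*I))²/(-6094090) = ((2 - 2*I)/8)²*(-1/6094090) = ((2 - 2*I)²/64)*(-1/6094090) = -(2 - 2*I)²/390021760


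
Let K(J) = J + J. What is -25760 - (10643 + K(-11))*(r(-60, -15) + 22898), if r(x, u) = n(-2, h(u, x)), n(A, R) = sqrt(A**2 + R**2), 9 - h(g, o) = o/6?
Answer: -243225418 - 10621*sqrt(365) ≈ -2.4343e+8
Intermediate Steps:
h(g, o) = 9 - o/6
r(x, u) = sqrt(4 + (9 - x/6)**2) (r(x, u) = sqrt((-2)**2 + (9 - x/6)**2) = sqrt(4 + (9 - x/6)**2))
K(J) = 2*J
-25760 - (10643 + K(-11))*(r(-60, -15) + 22898) = -25760 - (10643 + 2*(-11))*(sqrt(144 + (-54 - 60)**2)/6 + 22898) = -25760 - (10643 - 22)*(sqrt(144 + (-114)**2)/6 + 22898) = -25760 - 10621*(sqrt(144 + 12996)/6 + 22898) = -25760 - 10621*(sqrt(13140)/6 + 22898) = -25760 - 10621*((6*sqrt(365))/6 + 22898) = -25760 - 10621*(sqrt(365) + 22898) = -25760 - 10621*(22898 + sqrt(365)) = -25760 - (243199658 + 10621*sqrt(365)) = -25760 + (-243199658 - 10621*sqrt(365)) = -243225418 - 10621*sqrt(365)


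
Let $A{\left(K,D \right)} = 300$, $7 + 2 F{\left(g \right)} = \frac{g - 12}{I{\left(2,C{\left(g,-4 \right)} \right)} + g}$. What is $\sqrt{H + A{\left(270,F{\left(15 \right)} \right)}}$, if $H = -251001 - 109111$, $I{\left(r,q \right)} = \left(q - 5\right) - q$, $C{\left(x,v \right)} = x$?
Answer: $2 i \sqrt{89953} \approx 599.84 i$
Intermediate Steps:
$I{\left(r,q \right)} = -5$ ($I{\left(r,q \right)} = \left(-5 + q\right) - q = -5$)
$F{\left(g \right)} = - \frac{7}{2} + \frac{-12 + g}{2 \left(-5 + g\right)}$ ($F{\left(g \right)} = - \frac{7}{2} + \frac{\left(g - 12\right) \frac{1}{-5 + g}}{2} = - \frac{7}{2} + \frac{\left(-12 + g\right) \frac{1}{-5 + g}}{2} = - \frac{7}{2} + \frac{\frac{1}{-5 + g} \left(-12 + g\right)}{2} = - \frac{7}{2} + \frac{-12 + g}{2 \left(-5 + g\right)}$)
$H = -360112$ ($H = -251001 - 109111 = -360112$)
$\sqrt{H + A{\left(270,F{\left(15 \right)} \right)}} = \sqrt{-360112 + 300} = \sqrt{-359812} = 2 i \sqrt{89953}$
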